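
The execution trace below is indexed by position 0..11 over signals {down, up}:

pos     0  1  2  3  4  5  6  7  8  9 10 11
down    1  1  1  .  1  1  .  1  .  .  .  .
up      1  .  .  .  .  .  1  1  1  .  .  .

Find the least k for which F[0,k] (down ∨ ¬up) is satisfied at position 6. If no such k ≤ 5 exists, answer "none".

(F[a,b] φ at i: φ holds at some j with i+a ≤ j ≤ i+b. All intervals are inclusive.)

1

Scan j = 6,7,… for (down ∨ ¬up):
  j=6: fails
  j=7: holds
First hit at j=7, so smallest k = 7-6 = 1.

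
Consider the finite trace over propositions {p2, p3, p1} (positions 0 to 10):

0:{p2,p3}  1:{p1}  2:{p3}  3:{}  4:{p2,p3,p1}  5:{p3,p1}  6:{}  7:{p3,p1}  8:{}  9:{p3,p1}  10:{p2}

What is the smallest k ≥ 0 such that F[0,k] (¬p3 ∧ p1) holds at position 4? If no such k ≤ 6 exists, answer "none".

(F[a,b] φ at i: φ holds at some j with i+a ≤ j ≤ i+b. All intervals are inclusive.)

Scan j = 4,5,… for (¬p3 ∧ p1):
  j=4: fails
  j=5: fails
  j=6: fails
  j=7: fails
  j=8: fails
  j=9: fails
  j=10: fails
No j in [4,10] satisfies it → none.

none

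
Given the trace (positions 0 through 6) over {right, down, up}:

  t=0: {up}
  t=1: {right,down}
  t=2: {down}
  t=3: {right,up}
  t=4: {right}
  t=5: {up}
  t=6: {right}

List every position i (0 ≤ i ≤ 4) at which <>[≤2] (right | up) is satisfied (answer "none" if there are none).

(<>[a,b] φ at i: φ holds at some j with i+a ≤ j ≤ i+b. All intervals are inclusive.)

Evaluate at each i in [0,4]:
  i=0: ✓ (witness j=0)
  i=1: ✓ (witness j=1)
  i=2: ✓ (witness j=3)
  i=3: ✓ (witness j=3)
  i=4: ✓ (witness j=4)

0, 1, 2, 3, 4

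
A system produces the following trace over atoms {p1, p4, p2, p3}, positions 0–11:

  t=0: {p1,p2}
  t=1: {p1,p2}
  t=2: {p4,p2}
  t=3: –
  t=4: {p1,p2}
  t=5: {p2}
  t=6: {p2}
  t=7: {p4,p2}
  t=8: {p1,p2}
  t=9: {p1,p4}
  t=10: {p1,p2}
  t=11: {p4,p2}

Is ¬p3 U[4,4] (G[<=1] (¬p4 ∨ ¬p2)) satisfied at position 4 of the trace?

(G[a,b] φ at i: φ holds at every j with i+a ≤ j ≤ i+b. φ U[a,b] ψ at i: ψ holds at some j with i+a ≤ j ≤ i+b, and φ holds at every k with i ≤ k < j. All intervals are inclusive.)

Need some j in [8,8] with G[<=1] (¬p4 ∨ ¬p2), and ¬p3 at every k in [4,j-1].
  j=8: G[<=1] (¬p4 ∨ ¬p2) holds; ¬p3 holds at every k in [4,7] → satisfied.

Yes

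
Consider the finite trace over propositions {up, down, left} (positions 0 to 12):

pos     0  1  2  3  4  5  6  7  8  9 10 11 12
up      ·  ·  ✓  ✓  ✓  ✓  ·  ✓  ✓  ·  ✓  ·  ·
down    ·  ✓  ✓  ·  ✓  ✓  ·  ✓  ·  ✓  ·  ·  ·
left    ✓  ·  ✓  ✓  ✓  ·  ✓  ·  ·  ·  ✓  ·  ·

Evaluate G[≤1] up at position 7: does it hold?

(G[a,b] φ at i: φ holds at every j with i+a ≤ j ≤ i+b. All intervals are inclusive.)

Check up at every j in [7,8]:
  j=7: true
  j=8: true
All positions satisfy it → formula holds.

Holds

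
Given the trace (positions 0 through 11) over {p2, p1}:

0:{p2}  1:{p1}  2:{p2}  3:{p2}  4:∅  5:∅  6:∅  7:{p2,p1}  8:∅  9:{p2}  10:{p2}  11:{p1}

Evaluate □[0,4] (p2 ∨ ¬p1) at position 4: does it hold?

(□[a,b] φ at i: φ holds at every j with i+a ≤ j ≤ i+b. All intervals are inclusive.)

Check (p2 ∨ ¬p1) at every j in [4,8]:
  j=4: true
  j=5: true
  j=6: true
  j=7: true
  j=8: true
All positions satisfy it → formula holds.

Yes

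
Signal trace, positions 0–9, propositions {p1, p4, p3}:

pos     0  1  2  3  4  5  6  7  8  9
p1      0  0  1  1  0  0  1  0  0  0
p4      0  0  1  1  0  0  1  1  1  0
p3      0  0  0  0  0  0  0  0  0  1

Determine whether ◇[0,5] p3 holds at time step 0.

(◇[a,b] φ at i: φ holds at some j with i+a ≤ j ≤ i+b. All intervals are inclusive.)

Check p3 at each j in [0,5]:
  j=0: false
  j=1: false
  j=2: false
  j=3: false
  j=4: false
  j=5: false
No position in the window satisfies it → formula fails.

No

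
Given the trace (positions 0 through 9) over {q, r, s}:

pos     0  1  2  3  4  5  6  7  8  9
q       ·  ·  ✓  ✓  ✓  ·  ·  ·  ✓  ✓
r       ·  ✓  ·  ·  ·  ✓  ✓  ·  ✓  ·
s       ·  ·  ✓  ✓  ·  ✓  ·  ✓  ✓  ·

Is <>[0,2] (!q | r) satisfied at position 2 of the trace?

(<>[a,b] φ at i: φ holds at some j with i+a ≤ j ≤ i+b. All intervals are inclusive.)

Check (!q | r) at each j in [2,4]:
  j=2: false
  j=3: false
  j=4: false
No position in the window satisfies it → formula fails.

No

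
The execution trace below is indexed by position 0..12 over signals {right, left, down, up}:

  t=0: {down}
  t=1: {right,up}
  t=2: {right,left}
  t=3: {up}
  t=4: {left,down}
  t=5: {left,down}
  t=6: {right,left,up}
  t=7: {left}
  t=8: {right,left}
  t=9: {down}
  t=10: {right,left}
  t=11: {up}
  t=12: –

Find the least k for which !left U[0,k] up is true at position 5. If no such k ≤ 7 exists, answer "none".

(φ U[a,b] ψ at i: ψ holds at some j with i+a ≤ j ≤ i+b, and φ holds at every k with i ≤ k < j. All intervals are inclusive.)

Need earliest j ≥ 5 with up, and !left at every k in [5,j-1].
  j=5: rhs fails.
  j=6: rhs holds but lhs fails at k=5.
  j=7: rhs fails.
  j=8: rhs fails.
  j=9: rhs fails.
  j=10: rhs fails.
  j=11: rhs holds but lhs fails at k=5.
  j=12: rhs fails.
No witness within the range → none.

none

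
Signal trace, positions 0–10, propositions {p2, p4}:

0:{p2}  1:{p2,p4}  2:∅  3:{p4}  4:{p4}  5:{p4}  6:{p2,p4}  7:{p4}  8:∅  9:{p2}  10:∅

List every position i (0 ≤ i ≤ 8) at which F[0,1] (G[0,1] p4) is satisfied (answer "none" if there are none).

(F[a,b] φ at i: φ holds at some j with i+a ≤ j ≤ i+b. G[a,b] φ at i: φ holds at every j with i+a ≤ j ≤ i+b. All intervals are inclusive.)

Evaluate at each i in [0,8]:
  i=0: ✗ (none in [0,1])
  i=1: ✗ (none in [1,2])
  i=2: ✓ (witness j=3)
  i=3: ✓ (witness j=3)
  i=4: ✓ (witness j=4)
  i=5: ✓ (witness j=5)
  i=6: ✓ (witness j=6)
  i=7: ✗ (none in [7,8])
  i=8: ✗ (none in [8,9])

2, 3, 4, 5, 6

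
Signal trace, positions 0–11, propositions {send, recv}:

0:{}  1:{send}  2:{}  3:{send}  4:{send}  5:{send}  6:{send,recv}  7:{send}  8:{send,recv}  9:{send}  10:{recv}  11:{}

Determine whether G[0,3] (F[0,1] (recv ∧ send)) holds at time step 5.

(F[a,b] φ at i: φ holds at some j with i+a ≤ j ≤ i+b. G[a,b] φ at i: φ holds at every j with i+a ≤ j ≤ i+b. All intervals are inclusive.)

Check F[0,1] (recv ∧ send) at every j in [5,8]:
  j=5: holds (witness at 6)
  j=6: holds (witness at 6)
  j=7: holds (witness at 8)
  j=8: holds (witness at 8)
All positions satisfy it → formula holds.

Holds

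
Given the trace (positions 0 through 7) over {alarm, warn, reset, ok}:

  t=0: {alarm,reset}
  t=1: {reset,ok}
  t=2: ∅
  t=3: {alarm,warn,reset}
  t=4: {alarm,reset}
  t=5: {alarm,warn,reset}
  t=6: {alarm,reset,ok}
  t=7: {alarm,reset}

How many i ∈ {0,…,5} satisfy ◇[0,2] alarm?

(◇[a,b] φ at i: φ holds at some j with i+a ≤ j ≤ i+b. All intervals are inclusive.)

6

Evaluate at each i in [0,5]:
  i=0: ✓ (witness j=0)
  i=1: ✓ (witness j=3)
  i=2: ✓ (witness j=3)
  i=3: ✓ (witness j=3)
  i=4: ✓ (witness j=4)
  i=5: ✓ (witness j=5)
Positions where it holds: {0, 1, 2, 3, 4, 5} → 6.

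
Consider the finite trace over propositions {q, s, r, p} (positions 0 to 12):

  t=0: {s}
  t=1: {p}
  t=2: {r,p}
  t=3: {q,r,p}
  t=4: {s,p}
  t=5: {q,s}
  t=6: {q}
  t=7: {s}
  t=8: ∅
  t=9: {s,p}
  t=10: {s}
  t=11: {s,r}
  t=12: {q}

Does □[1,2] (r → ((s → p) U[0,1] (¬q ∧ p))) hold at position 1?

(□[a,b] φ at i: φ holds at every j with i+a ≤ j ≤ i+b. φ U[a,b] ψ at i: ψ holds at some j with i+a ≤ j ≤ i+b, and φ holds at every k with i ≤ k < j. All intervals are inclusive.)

Holds

Check (r → ((s → p) U[0,1] (¬q ∧ p))) at every j in [2,3]:
  j=2: antecedent true; consequent holds → ✓
  j=3: antecedent true; consequent holds → ✓
All positions satisfy it → formula holds.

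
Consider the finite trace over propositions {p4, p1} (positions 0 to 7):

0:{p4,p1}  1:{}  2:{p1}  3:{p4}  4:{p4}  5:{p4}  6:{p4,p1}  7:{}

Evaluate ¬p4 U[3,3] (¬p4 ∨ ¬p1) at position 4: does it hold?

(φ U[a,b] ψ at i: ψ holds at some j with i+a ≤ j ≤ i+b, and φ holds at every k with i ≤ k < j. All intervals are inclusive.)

False

Need some j in [7,7] with (¬p4 ∨ ¬p1), and ¬p4 at every k in [4,j-1].
  j=7: (¬p4 ∨ ¬p1) holds, but ¬p4 fails at k=4 → not this j.
No j in the window works → until fails.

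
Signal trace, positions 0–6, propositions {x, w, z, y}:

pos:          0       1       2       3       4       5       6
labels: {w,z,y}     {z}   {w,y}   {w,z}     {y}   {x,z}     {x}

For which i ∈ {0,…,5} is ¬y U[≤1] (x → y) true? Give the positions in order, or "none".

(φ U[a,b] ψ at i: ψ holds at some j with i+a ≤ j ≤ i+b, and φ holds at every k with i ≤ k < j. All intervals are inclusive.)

0, 1, 2, 3, 4

Evaluate at each i in [0,5]:
  i=0: ✓ (rhs at j=0)
  i=1: ✓ (rhs at j=1)
  i=2: ✓ (rhs at j=2)
  i=3: ✓ (rhs at j=3)
  i=4: ✓ (rhs at j=4)
  i=5: ✗ (no rhs in [5,6])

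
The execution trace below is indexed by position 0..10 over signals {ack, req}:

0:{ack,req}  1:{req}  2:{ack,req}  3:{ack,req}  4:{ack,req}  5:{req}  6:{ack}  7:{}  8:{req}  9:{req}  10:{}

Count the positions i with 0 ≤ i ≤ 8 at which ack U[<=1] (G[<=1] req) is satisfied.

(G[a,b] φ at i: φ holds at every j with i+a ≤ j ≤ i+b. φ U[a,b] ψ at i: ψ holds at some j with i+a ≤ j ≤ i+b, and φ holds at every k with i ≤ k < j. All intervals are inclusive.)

Evaluate at each i in [0,8]:
  i=0: ✓ (rhs at j=0)
  i=1: ✓ (rhs at j=1)
  i=2: ✓ (rhs at j=2)
  i=3: ✓ (rhs at j=3)
  i=4: ✓ (rhs at j=4)
  i=5: ✗ (no rhs in [5,6])
  i=6: ✗ (no rhs in [6,7])
  i=7: ✗ (lhs fails at k=7 before rhs at j=8)
  i=8: ✓ (rhs at j=8)
Positions where it holds: {0, 1, 2, 3, 4, 8} → 6.

6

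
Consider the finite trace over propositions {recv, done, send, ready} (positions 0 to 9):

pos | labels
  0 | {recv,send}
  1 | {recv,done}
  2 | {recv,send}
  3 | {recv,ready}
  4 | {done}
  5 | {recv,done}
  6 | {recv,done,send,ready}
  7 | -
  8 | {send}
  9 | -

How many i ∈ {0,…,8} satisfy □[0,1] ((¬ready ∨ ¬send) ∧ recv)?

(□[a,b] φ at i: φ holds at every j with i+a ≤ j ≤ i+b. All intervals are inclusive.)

Evaluate at each i in [0,8]:
  i=0: ✓ (all of [0,1])
  i=1: ✓ (all of [1,2])
  i=2: ✓ (all of [2,3])
  i=3: ✗ (fails at j=4)
  i=4: ✗ (fails at j=4)
  i=5: ✗ (fails at j=6)
  i=6: ✗ (fails at j=6)
  i=7: ✗ (fails at j=7)
  i=8: ✗ (fails at j=8)
Positions where it holds: {0, 1, 2} → 3.

3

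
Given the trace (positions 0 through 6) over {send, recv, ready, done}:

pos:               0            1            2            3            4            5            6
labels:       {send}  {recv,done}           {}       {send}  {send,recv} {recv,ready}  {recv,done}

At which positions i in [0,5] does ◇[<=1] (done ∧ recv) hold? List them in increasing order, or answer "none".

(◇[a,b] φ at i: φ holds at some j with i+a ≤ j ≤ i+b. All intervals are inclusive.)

Evaluate at each i in [0,5]:
  i=0: ✓ (witness j=1)
  i=1: ✓ (witness j=1)
  i=2: ✗ (none in [2,3])
  i=3: ✗ (none in [3,4])
  i=4: ✗ (none in [4,5])
  i=5: ✓ (witness j=6)

0, 1, 5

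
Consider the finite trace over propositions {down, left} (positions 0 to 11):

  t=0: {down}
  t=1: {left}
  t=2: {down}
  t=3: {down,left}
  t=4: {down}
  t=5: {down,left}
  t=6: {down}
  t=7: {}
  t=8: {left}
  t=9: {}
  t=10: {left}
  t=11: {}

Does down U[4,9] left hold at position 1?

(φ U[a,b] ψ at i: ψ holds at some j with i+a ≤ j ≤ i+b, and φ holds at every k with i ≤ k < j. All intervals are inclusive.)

False

Need some j in [5,10] with left, and down at every k in [1,j-1].
  j=5: left holds, but down fails at k=1 → not this j.
  j=6: left false.
  j=7: left false.
  j=8: left holds, but down fails at k=1 → not this j.
  j=9: left false.
  j=10: left holds, but down fails at k=1 → not this j.
No j in the window works → until fails.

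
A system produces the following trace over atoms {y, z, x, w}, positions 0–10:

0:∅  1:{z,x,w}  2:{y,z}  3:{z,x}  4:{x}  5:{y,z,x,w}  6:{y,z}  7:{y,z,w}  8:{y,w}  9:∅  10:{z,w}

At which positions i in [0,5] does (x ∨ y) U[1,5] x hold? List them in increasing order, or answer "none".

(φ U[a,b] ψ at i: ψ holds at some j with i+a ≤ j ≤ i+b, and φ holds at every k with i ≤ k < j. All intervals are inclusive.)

Evaluate at each i in [0,5]:
  i=0: ✗ (lhs fails at k=0 before rhs at j=1)
  i=1: ✓ (rhs at j=3; lhs holds on [1,2])
  i=2: ✓ (rhs at j=3; lhs holds on [2,2])
  i=3: ✓ (rhs at j=4; lhs holds on [3,3])
  i=4: ✓ (rhs at j=5; lhs holds on [4,4])
  i=5: ✗ (no rhs in [6,10])

1, 2, 3, 4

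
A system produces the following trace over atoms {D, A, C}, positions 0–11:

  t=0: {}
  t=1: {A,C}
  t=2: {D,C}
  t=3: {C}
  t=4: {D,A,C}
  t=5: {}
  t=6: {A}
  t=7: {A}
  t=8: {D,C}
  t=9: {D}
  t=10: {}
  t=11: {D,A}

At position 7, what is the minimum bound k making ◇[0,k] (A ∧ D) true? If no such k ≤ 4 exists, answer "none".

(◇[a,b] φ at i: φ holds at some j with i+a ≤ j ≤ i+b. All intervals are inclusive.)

4

Scan j = 7,8,… for (A ∧ D):
  j=7: fails
  j=8: fails
  j=9: fails
  j=10: fails
  j=11: holds
First hit at j=11, so smallest k = 11-7 = 4.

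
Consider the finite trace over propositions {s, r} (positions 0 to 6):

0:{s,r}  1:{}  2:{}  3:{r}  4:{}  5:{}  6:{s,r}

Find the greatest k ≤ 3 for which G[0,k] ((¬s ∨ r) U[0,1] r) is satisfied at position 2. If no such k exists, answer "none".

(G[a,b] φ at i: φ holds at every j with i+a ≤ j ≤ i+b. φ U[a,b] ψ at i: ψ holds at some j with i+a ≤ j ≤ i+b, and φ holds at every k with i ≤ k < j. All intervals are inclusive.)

1

((¬s ∨ r) U[0,1] r) must hold from j=2 onward; find where it first fails.
  j=2: holds
  j=3: holds
  j=4: fails
Holds on [2,3], so largest k = 1.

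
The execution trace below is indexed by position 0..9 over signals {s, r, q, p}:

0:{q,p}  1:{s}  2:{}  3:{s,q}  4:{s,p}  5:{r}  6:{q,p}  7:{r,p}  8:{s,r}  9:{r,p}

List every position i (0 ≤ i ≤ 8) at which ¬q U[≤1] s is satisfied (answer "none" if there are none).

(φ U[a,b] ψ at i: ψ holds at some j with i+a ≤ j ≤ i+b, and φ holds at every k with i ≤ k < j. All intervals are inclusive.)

Evaluate at each i in [0,8]:
  i=0: ✗ (lhs fails at k=0 before rhs at j=1)
  i=1: ✓ (rhs at j=1)
  i=2: ✓ (rhs at j=3; lhs holds on [2,2])
  i=3: ✓ (rhs at j=3)
  i=4: ✓ (rhs at j=4)
  i=5: ✗ (no rhs in [5,6])
  i=6: ✗ (no rhs in [6,7])
  i=7: ✓ (rhs at j=8; lhs holds on [7,7])
  i=8: ✓ (rhs at j=8)

1, 2, 3, 4, 7, 8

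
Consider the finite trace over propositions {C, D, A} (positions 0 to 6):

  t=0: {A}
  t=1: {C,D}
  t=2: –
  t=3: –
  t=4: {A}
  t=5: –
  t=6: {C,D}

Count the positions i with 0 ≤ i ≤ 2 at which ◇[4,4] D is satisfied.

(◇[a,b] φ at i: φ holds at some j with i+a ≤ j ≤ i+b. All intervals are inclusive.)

1

Evaluate at each i in [0,2]:
  i=0: ✗ (none in [4,4])
  i=1: ✗ (none in [5,5])
  i=2: ✓ (witness j=6)
Positions where it holds: {2} → 1.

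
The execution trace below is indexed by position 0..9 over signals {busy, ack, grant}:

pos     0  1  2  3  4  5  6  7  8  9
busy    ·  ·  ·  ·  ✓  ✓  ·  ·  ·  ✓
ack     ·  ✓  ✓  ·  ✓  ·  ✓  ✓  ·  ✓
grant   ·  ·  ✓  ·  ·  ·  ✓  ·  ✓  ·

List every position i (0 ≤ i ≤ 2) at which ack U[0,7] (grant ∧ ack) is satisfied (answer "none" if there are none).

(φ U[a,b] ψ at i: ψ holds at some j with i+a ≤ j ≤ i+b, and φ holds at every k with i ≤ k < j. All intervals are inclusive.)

1, 2

Evaluate at each i in [0,2]:
  i=0: ✗ (lhs fails at k=0 before rhs at j=2)
  i=1: ✓ (rhs at j=2; lhs holds on [1,1])
  i=2: ✓ (rhs at j=2)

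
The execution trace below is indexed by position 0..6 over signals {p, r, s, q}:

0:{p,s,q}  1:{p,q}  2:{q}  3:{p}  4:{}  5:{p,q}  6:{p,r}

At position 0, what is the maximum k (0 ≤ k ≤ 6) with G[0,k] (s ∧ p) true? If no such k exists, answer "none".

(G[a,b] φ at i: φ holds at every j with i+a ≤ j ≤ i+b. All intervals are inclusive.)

(s ∧ p) must hold from j=0 onward; find where it first fails.
  j=0: holds
  j=1: fails
Holds on [0,0], so largest k = 0.

0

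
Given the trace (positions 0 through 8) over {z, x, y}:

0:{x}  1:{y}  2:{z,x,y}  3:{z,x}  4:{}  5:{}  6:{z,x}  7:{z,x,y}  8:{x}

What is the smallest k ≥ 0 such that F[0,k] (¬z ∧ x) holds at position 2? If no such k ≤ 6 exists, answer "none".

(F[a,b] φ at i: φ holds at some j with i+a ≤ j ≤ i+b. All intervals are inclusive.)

Scan j = 2,3,… for (¬z ∧ x):
  j=2: fails
  j=3: fails
  j=4: fails
  j=5: fails
  j=6: fails
  j=7: fails
  j=8: holds
First hit at j=8, so smallest k = 8-2 = 6.

6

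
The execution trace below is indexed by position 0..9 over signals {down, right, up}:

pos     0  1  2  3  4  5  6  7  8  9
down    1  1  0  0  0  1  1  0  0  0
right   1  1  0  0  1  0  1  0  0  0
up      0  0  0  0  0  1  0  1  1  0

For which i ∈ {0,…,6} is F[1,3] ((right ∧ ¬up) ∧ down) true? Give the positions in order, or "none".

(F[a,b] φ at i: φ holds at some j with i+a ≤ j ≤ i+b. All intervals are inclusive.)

Evaluate at each i in [0,6]:
  i=0: ✓ (witness j=1)
  i=1: ✗ (none in [2,4])
  i=2: ✗ (none in [3,5])
  i=3: ✓ (witness j=6)
  i=4: ✓ (witness j=6)
  i=5: ✓ (witness j=6)
  i=6: ✗ (none in [7,9])

0, 3, 4, 5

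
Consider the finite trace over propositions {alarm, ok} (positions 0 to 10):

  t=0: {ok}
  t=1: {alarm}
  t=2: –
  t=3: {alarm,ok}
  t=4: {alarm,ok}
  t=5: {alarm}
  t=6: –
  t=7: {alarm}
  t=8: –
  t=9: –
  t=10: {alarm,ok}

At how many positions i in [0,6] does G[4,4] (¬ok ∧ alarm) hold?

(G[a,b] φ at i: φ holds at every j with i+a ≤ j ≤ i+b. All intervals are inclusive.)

2

Evaluate at each i in [0,6]:
  i=0: ✗ (fails at j=4)
  i=1: ✓ (all of [5,5])
  i=2: ✗ (fails at j=6)
  i=3: ✓ (all of [7,7])
  i=4: ✗ (fails at j=8)
  i=5: ✗ (fails at j=9)
  i=6: ✗ (fails at j=10)
Positions where it holds: {1, 3} → 2.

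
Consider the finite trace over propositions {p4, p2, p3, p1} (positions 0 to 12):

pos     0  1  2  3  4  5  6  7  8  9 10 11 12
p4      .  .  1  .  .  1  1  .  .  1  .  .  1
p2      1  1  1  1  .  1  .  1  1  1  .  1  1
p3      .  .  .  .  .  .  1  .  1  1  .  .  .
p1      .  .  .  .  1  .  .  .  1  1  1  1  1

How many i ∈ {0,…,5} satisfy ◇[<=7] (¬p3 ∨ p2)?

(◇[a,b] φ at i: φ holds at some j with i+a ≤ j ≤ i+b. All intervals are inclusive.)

6

Evaluate at each i in [0,5]:
  i=0: ✓ (witness j=0)
  i=1: ✓ (witness j=1)
  i=2: ✓ (witness j=2)
  i=3: ✓ (witness j=3)
  i=4: ✓ (witness j=4)
  i=5: ✓ (witness j=5)
Positions where it holds: {0, 1, 2, 3, 4, 5} → 6.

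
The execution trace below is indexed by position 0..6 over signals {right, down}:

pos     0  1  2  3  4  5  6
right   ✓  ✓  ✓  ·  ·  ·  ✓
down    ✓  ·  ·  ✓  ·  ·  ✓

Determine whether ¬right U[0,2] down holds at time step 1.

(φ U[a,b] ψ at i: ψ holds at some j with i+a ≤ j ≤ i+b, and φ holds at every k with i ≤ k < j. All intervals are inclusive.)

Need some j in [1,3] with down, and ¬right at every k in [1,j-1].
  j=1: down false.
  j=2: down false.
  j=3: down holds, but ¬right fails at k=1 → not this j.
No j in the window works → until fails.

Does not hold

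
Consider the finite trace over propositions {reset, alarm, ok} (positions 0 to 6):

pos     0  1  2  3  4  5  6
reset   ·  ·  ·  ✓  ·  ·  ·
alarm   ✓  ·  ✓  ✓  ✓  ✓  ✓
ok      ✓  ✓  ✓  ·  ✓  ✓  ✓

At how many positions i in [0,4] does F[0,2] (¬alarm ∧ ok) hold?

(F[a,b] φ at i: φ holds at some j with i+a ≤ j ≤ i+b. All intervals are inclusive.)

Evaluate at each i in [0,4]:
  i=0: ✓ (witness j=1)
  i=1: ✓ (witness j=1)
  i=2: ✗ (none in [2,4])
  i=3: ✗ (none in [3,5])
  i=4: ✗ (none in [4,6])
Positions where it holds: {0, 1} → 2.

2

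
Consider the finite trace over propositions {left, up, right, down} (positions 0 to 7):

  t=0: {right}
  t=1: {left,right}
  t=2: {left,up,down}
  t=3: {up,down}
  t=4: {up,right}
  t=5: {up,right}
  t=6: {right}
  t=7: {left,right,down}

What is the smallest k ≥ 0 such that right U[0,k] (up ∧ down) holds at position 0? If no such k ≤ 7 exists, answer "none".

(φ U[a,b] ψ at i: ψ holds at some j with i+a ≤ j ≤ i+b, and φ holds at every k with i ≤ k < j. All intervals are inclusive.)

2

Need earliest j ≥ 0 with (up ∧ down), and right at every k in [0,j-1].
  j=0: rhs fails.
  j=1: rhs fails.
  j=2: rhs holds; lhs holds on [0,1]. k = 2.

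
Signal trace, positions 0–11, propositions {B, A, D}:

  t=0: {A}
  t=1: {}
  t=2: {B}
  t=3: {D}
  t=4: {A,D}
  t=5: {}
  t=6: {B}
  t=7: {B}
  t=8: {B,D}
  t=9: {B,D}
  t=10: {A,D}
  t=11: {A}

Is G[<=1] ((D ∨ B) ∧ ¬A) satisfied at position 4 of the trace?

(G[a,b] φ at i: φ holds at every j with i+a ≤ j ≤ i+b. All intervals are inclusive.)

Check ((D ∨ B) ∧ ¬A) at every j in [4,5]:
  j=4: false
  j=5: false
Fails at j=4 → formula fails.

False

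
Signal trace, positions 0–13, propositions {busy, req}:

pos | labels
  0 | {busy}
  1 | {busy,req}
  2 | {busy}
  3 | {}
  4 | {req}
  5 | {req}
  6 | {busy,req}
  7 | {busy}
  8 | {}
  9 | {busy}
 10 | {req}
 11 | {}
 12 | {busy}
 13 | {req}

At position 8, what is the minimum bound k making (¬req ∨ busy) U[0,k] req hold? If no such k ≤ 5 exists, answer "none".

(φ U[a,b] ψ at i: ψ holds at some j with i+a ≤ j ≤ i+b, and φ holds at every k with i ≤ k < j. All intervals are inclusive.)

Need earliest j ≥ 8 with req, and (¬req ∨ busy) at every k in [8,j-1].
  j=8: rhs fails.
  j=9: rhs fails.
  j=10: rhs holds; lhs holds on [8,9]. k = 2.

2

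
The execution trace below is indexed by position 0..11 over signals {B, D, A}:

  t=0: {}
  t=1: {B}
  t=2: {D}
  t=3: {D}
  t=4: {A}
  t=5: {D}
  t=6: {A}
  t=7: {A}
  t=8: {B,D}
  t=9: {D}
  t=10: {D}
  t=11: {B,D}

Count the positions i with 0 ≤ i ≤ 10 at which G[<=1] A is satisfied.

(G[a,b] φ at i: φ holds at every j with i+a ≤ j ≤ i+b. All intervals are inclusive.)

Evaluate at each i in [0,10]:
  i=0: ✗ (fails at j=0)
  i=1: ✗ (fails at j=1)
  i=2: ✗ (fails at j=2)
  i=3: ✗ (fails at j=3)
  i=4: ✗ (fails at j=5)
  i=5: ✗ (fails at j=5)
  i=6: ✓ (all of [6,7])
  i=7: ✗ (fails at j=8)
  i=8: ✗ (fails at j=8)
  i=9: ✗ (fails at j=9)
  i=10: ✗ (fails at j=10)
Positions where it holds: {6} → 1.

1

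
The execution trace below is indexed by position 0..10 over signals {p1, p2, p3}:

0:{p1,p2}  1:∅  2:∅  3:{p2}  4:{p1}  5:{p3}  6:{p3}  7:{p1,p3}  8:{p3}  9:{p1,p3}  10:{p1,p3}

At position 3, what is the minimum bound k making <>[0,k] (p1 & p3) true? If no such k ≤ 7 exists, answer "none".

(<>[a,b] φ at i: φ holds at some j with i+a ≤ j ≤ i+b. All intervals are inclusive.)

Scan j = 3,4,… for (p1 & p3):
  j=3: fails
  j=4: fails
  j=5: fails
  j=6: fails
  j=7: holds
First hit at j=7, so smallest k = 7-3 = 4.

4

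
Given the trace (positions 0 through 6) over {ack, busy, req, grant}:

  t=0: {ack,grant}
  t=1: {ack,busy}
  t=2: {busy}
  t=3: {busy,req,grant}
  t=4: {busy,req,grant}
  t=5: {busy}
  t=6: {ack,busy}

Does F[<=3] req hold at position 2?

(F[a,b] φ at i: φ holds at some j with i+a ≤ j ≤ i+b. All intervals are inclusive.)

Check req at each j in [2,5]:
  j=2: false
  j=3: true
  j=4: true
  j=5: false
Found at j=3 → formula holds.

True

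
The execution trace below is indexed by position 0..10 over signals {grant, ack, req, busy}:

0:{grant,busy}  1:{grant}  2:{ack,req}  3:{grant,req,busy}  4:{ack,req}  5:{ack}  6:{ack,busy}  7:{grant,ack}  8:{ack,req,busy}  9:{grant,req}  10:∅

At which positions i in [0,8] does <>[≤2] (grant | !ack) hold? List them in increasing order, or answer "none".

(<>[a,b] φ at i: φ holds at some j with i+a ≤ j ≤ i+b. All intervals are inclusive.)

0, 1, 2, 3, 5, 6, 7, 8

Evaluate at each i in [0,8]:
  i=0: ✓ (witness j=0)
  i=1: ✓ (witness j=1)
  i=2: ✓ (witness j=3)
  i=3: ✓ (witness j=3)
  i=4: ✗ (none in [4,6])
  i=5: ✓ (witness j=7)
  i=6: ✓ (witness j=7)
  i=7: ✓ (witness j=7)
  i=8: ✓ (witness j=9)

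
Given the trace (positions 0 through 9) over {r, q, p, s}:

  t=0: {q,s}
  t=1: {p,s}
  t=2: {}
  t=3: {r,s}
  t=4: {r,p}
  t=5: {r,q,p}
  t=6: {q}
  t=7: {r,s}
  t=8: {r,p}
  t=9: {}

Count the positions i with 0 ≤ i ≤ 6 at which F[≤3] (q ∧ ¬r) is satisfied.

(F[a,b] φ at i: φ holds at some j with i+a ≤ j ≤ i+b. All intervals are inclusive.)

Evaluate at each i in [0,6]:
  i=0: ✓ (witness j=0)
  i=1: ✗ (none in [1,4])
  i=2: ✗ (none in [2,5])
  i=3: ✓ (witness j=6)
  i=4: ✓ (witness j=6)
  i=5: ✓ (witness j=6)
  i=6: ✓ (witness j=6)
Positions where it holds: {0, 3, 4, 5, 6} → 5.

5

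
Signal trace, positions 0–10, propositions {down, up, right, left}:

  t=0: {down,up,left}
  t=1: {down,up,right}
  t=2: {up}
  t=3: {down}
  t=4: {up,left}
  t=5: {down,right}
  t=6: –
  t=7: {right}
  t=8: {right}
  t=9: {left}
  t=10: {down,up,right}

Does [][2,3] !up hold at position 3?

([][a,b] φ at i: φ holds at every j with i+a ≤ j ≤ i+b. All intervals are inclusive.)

Check !up at every j in [5,6]:
  j=5: true
  j=6: true
All positions satisfy it → formula holds.

True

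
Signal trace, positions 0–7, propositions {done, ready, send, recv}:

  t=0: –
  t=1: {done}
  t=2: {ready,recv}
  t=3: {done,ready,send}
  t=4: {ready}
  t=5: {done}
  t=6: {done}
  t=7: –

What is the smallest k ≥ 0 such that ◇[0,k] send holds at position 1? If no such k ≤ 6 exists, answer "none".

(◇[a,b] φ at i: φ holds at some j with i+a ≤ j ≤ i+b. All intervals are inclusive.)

2

Scan j = 1,2,… for send:
  j=1: fails
  j=2: fails
  j=3: holds
First hit at j=3, so smallest k = 3-1 = 2.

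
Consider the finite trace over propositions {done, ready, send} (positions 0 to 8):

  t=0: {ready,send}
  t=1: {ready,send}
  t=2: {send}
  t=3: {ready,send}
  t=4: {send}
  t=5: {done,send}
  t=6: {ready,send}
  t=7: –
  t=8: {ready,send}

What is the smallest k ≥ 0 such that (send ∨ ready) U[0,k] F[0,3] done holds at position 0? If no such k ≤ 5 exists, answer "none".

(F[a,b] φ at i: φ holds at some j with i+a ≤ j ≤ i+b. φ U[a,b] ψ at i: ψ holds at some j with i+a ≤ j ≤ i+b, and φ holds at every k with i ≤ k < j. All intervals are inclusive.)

2

Need earliest j ≥ 0 with F[0,3] done, and (send ∨ ready) at every k in [0,j-1].
  j=0: rhs fails.
  j=1: rhs fails.
  j=2: rhs holds; lhs holds on [0,1]. k = 2.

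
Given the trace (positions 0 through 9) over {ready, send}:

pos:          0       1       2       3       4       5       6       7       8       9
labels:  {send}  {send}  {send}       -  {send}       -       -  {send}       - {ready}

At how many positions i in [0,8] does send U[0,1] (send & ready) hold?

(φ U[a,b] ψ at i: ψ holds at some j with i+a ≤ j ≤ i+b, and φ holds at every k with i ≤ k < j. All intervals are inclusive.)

Evaluate at each i in [0,8]:
  i=0: ✗ (no rhs in [0,1])
  i=1: ✗ (no rhs in [1,2])
  i=2: ✗ (no rhs in [2,3])
  i=3: ✗ (no rhs in [3,4])
  i=4: ✗ (no rhs in [4,5])
  i=5: ✗ (no rhs in [5,6])
  i=6: ✗ (no rhs in [6,7])
  i=7: ✗ (no rhs in [7,8])
  i=8: ✗ (no rhs in [8,9])
Positions where it holds: {} → 0.

0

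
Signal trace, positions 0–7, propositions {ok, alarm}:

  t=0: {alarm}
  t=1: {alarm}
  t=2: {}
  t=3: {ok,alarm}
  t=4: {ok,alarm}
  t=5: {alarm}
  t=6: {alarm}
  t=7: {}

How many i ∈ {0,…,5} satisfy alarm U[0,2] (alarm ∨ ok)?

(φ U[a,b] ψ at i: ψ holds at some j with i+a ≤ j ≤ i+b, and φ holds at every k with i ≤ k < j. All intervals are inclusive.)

Evaluate at each i in [0,5]:
  i=0: ✓ (rhs at j=0)
  i=1: ✓ (rhs at j=1)
  i=2: ✗ (lhs fails at k=2 before rhs at j=3)
  i=3: ✓ (rhs at j=3)
  i=4: ✓ (rhs at j=4)
  i=5: ✓ (rhs at j=5)
Positions where it holds: {0, 1, 3, 4, 5} → 5.

5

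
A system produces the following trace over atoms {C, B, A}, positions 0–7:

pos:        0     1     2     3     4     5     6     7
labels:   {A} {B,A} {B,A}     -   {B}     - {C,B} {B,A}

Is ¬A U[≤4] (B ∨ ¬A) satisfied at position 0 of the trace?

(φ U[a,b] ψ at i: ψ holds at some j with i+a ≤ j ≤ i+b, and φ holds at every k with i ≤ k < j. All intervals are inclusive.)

Need some j in [0,4] with (B ∨ ¬A), and ¬A at every k in [0,j-1].
  j=0: (B ∨ ¬A) false.
  j=1: (B ∨ ¬A) holds, but ¬A fails at k=0 → not this j.
  j=2: (B ∨ ¬A) holds, but ¬A fails at k=0 → not this j.
  j=3: (B ∨ ¬A) holds, but ¬A fails at k=0 → not this j.
  j=4: (B ∨ ¬A) holds, but ¬A fails at k=0 → not this j.
No j in the window works → until fails.

No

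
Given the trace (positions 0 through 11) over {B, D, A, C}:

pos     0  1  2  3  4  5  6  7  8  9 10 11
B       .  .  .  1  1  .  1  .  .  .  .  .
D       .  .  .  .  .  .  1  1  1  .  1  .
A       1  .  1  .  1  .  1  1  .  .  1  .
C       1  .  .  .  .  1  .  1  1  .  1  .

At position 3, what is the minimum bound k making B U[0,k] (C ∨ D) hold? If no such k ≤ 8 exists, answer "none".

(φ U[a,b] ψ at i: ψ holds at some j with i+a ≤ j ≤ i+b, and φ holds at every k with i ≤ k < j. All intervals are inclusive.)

2

Need earliest j ≥ 3 with (C ∨ D), and B at every k in [3,j-1].
  j=3: rhs fails.
  j=4: rhs fails.
  j=5: rhs holds; lhs holds on [3,4]. k = 2.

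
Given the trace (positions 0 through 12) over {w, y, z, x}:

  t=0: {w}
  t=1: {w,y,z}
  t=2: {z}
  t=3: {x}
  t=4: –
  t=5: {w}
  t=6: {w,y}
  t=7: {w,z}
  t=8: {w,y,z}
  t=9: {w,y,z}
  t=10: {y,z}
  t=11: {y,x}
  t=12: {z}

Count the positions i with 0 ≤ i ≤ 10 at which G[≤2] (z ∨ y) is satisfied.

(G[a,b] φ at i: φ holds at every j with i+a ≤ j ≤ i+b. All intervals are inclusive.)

5

Evaluate at each i in [0,10]:
  i=0: ✗ (fails at j=0)
  i=1: ✗ (fails at j=3)
  i=2: ✗ (fails at j=3)
  i=3: ✗ (fails at j=3)
  i=4: ✗ (fails at j=4)
  i=5: ✗ (fails at j=5)
  i=6: ✓ (all of [6,8])
  i=7: ✓ (all of [7,9])
  i=8: ✓ (all of [8,10])
  i=9: ✓ (all of [9,11])
  i=10: ✓ (all of [10,12])
Positions where it holds: {6, 7, 8, 9, 10} → 5.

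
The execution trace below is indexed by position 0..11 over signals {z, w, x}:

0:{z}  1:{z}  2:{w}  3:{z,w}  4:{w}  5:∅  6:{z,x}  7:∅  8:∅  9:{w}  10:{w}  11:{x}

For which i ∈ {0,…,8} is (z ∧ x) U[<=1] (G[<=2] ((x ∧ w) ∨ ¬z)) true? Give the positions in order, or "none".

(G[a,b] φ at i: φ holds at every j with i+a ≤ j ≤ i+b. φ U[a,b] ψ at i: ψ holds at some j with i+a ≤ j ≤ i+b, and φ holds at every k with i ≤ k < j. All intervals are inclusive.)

6, 7, 8

Evaluate at each i in [0,8]:
  i=0: ✗ (no rhs in [0,1])
  i=1: ✗ (no rhs in [1,2])
  i=2: ✗ (no rhs in [2,3])
  i=3: ✗ (no rhs in [3,4])
  i=4: ✗ (no rhs in [4,5])
  i=5: ✗ (no rhs in [5,6])
  i=6: ✓ (rhs at j=7; lhs holds on [6,6])
  i=7: ✓ (rhs at j=7)
  i=8: ✓ (rhs at j=8)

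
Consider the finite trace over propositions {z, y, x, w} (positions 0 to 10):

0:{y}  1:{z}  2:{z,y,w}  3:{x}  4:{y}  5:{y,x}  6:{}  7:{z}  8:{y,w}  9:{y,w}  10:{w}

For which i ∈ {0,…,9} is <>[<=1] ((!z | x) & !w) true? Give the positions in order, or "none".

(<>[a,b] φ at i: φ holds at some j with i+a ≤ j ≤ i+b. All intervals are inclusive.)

0, 2, 3, 4, 5, 6

Evaluate at each i in [0,9]:
  i=0: ✓ (witness j=0)
  i=1: ✗ (none in [1,2])
  i=2: ✓ (witness j=3)
  i=3: ✓ (witness j=3)
  i=4: ✓ (witness j=4)
  i=5: ✓ (witness j=5)
  i=6: ✓ (witness j=6)
  i=7: ✗ (none in [7,8])
  i=8: ✗ (none in [8,9])
  i=9: ✗ (none in [9,10])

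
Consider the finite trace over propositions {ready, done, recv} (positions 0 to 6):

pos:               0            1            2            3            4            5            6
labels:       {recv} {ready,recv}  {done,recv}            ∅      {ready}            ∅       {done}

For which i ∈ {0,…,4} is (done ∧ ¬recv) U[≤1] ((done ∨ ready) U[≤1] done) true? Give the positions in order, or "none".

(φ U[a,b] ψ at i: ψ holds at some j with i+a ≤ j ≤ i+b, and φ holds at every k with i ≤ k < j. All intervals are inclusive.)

Evaluate at each i in [0,4]:
  i=0: ✗ (lhs fails at k=0 before rhs at j=1)
  i=1: ✓ (rhs at j=1)
  i=2: ✓ (rhs at j=2)
  i=3: ✗ (no rhs in [3,4])
  i=4: ✗ (no rhs in [4,5])

1, 2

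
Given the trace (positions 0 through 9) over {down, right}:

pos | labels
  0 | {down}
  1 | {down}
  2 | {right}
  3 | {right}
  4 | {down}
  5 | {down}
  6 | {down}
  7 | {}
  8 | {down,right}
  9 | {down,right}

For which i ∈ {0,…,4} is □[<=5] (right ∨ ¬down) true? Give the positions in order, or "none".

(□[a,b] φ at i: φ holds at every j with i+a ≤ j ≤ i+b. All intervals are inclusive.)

Evaluate at each i in [0,4]:
  i=0: ✗ (fails at j=0)
  i=1: ✗ (fails at j=1)
  i=2: ✗ (fails at j=4)
  i=3: ✗ (fails at j=4)
  i=4: ✗ (fails at j=4)

none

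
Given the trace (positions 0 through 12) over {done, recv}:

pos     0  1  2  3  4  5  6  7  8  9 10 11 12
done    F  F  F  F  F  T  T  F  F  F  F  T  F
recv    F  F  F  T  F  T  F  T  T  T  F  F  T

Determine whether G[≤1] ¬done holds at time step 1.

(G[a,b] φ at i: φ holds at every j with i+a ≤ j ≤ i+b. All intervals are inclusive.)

Holds

Check ¬done at every j in [1,2]:
  j=1: true
  j=2: true
All positions satisfy it → formula holds.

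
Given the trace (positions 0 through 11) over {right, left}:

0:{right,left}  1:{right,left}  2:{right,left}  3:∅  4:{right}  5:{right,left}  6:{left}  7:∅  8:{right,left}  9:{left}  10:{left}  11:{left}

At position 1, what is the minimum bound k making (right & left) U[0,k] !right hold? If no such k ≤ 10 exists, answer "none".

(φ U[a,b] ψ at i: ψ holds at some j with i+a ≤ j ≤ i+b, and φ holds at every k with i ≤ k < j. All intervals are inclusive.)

2

Need earliest j ≥ 1 with !right, and (right & left) at every k in [1,j-1].
  j=1: rhs fails.
  j=2: rhs fails.
  j=3: rhs holds; lhs holds on [1,2]. k = 2.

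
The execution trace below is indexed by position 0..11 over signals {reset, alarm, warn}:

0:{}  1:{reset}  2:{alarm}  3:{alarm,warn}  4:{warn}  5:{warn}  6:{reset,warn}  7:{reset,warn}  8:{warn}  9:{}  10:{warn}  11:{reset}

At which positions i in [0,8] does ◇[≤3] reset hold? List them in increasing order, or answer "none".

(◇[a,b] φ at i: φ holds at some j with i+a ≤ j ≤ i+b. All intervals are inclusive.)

Evaluate at each i in [0,8]:
  i=0: ✓ (witness j=1)
  i=1: ✓ (witness j=1)
  i=2: ✗ (none in [2,5])
  i=3: ✓ (witness j=6)
  i=4: ✓ (witness j=6)
  i=5: ✓ (witness j=6)
  i=6: ✓ (witness j=6)
  i=7: ✓ (witness j=7)
  i=8: ✓ (witness j=11)

0, 1, 3, 4, 5, 6, 7, 8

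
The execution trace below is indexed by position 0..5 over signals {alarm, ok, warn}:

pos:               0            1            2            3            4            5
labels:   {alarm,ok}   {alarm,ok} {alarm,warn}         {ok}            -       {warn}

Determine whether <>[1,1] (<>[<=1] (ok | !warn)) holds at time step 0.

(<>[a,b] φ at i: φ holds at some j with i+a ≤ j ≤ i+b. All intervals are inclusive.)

Check <>[<=1] (ok | !warn) at each j in [1,1]:
  j=1: holds (witness at 1)
Found at j=1 → formula holds.

Yes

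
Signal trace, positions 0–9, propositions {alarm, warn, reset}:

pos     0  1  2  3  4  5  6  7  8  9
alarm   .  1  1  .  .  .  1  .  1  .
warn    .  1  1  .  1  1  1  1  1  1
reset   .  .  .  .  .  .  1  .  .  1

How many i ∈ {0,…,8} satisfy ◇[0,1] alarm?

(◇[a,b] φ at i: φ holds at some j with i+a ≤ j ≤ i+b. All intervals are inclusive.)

Evaluate at each i in [0,8]:
  i=0: ✓ (witness j=1)
  i=1: ✓ (witness j=1)
  i=2: ✓ (witness j=2)
  i=3: ✗ (none in [3,4])
  i=4: ✗ (none in [4,5])
  i=5: ✓ (witness j=6)
  i=6: ✓ (witness j=6)
  i=7: ✓ (witness j=8)
  i=8: ✓ (witness j=8)
Positions where it holds: {0, 1, 2, 5, 6, 7, 8} → 7.

7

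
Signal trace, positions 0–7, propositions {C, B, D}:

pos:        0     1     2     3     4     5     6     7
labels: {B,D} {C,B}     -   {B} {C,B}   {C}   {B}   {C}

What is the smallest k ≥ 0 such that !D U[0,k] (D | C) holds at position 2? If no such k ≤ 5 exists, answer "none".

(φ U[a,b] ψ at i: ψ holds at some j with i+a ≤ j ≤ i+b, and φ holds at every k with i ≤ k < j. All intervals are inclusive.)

2

Need earliest j ≥ 2 with (D | C), and !D at every k in [2,j-1].
  j=2: rhs fails.
  j=3: rhs fails.
  j=4: rhs holds; lhs holds on [2,3]. k = 2.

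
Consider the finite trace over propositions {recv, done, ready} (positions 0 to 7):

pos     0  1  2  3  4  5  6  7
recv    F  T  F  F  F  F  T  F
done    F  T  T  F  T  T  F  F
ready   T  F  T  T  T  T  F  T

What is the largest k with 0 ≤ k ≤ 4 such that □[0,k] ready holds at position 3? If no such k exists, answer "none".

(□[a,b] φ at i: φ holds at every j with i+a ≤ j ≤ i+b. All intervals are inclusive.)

ready must hold from j=3 onward; find where it first fails.
  j=3: holds
  j=4: holds
  j=5: holds
  j=6: fails
Holds on [3,5], so largest k = 2.

2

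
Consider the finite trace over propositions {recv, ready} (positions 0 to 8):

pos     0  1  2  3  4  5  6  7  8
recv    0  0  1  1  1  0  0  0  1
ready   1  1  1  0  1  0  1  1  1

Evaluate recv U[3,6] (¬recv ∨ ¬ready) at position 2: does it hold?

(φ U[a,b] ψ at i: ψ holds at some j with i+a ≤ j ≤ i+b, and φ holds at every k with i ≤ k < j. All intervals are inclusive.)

Need some j in [5,8] with (¬recv ∨ ¬ready), and recv at every k in [2,j-1].
  j=5: (¬recv ∨ ¬ready) holds; recv holds at every k in [2,4] → satisfied.

True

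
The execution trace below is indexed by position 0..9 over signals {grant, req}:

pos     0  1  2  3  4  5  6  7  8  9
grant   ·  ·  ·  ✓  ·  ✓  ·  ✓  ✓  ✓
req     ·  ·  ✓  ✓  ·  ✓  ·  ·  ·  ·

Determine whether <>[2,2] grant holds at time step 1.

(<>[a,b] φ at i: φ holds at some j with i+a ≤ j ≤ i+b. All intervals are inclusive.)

Check grant at each j in [3,3]:
  j=3: true
Found at j=3 → formula holds.

True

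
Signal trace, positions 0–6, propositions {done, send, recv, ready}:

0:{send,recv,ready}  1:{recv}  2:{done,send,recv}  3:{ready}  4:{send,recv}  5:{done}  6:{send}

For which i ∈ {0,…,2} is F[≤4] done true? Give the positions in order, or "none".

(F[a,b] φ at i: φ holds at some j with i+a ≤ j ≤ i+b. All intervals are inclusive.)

0, 1, 2

Evaluate at each i in [0,2]:
  i=0: ✓ (witness j=2)
  i=1: ✓ (witness j=2)
  i=2: ✓ (witness j=2)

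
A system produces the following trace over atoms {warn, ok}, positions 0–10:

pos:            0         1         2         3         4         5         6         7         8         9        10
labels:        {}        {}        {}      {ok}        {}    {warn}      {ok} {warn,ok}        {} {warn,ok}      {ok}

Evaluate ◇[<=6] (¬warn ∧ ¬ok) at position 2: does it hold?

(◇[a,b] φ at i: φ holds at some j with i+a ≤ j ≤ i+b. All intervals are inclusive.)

True

Check (¬warn ∧ ¬ok) at each j in [2,8]:
  j=2: true
  j=3: false
  j=4: true
  j=5: false
  j=6: false
  j=7: false
  j=8: true
Found at j=2 → formula holds.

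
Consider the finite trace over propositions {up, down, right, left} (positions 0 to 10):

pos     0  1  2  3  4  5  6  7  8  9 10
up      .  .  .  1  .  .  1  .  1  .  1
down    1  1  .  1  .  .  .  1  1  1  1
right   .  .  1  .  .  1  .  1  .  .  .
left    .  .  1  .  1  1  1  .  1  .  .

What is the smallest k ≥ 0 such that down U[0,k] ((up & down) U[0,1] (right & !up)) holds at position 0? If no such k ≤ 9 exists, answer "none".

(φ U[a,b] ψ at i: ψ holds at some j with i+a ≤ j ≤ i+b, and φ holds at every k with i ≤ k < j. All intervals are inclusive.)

2

Need earliest j ≥ 0 with ((up & down) U[0,1] (right & !up)), and down at every k in [0,j-1].
  j=0: rhs fails.
  j=1: rhs fails.
  j=2: rhs holds; lhs holds on [0,1]. k = 2.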